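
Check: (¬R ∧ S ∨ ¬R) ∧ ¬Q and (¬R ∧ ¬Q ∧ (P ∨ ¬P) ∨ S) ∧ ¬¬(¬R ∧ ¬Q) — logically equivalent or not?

Yes

E1: (¬R ∧ S ∨ ¬R) ∧ ¬Q
    = ¬R ∧ ¬Q   [absorption]
E2: (¬R ∧ ¬Q ∧ (P ∨ ¬P) ∨ S) ∧ ¬¬(¬R ∧ ¬Q)
    = (¬R ∧ ¬Q ∨ S) ∧ ¬¬(¬R ∧ ¬Q)   [complement / identity]
    = (¬R ∧ ¬Q ∨ S) ∧ ¬R ∧ ¬Q   [double negation]
    = ¬R ∧ ¬Q   [absorption]
Both reduce to ¬R ∧ ¬Q, so they are equivalent.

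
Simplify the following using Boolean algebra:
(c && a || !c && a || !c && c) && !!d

a && d

(c && a || !c && a || !c && c) && !!d
= (a || !c && c) && !!d   (distribution)
= (a || !c && c) && d   (double negation)
= a && d   (complement / identity)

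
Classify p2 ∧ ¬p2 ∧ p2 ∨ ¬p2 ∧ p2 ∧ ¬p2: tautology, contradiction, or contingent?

p2 ∧ ¬p2 ∧ p2 ∨ ¬p2 ∧ p2 ∧ ¬p2
= p2 ∧ ¬p2   [distribution]
= False   [complement]

contradiction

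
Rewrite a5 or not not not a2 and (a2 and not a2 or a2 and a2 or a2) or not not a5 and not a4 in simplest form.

a5 or not not not a2 and (a2 and not a2 or a2 and a2 or a2) or not not a5 and not a4
= a5 or not not not a2 and (a2 or a2) or not not a5 and not a4   [distribution]
= a5 or not not not a2 and a2 or not not a5 and not a4   [idempotence]
= a5 or not not not a2 and a2 or a5 and not a4   [double negation]
= a5 or not a2 and a2 or a5 and not a4   [double negation]
= a5 or a5 and not a4   [complement / identity]
= a5   [absorption]

a5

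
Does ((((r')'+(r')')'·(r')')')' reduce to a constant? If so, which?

yes, False

((((r')'+(r')')'·(r')')')'
= ((r')'+(r')'+r')'   [De Morgan]
= ((r')'+r')'   [idempotence]
= r'·r   [De Morgan]
= 0   [complement]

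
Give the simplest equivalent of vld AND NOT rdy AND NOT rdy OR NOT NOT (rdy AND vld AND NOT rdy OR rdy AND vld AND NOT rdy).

vld AND NOT rdy

vld AND NOT rdy AND NOT rdy OR NOT NOT (rdy AND vld AND NOT rdy OR rdy AND vld AND NOT rdy)
= vld AND NOT rdy AND NOT rdy OR NOT NOT (rdy AND vld AND NOT rdy)   [idempotence]
= vld AND NOT rdy AND NOT rdy OR rdy AND vld AND NOT rdy   [double negation]
= vld AND NOT rdy   [distribution]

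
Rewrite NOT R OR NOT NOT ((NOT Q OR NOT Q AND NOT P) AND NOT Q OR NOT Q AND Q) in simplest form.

NOT R OR NOT NOT ((NOT Q OR NOT Q AND NOT P) AND NOT Q OR NOT Q AND Q)
= NOT R OR NOT NOT (NOT Q AND NOT Q OR NOT Q AND Q)   (absorption)
= NOT R OR NOT NOT NOT Q   (distribution)
= NOT R OR NOT Q   (double negation)

NOT R OR NOT Q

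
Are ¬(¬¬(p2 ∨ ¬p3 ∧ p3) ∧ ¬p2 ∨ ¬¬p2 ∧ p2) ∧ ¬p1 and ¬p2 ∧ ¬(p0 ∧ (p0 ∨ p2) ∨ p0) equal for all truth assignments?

No

E1: ¬(¬¬(p2 ∨ ¬p3 ∧ p3) ∧ ¬p2 ∨ ¬¬p2 ∧ p2) ∧ ¬p1
    = ¬(¬¬p2 ∧ ¬p2 ∨ ¬¬p2 ∧ p2) ∧ ¬p1   [complement / identity]
    = ¬¬¬p2 ∧ ¬p1   [distribution]
    = ¬p2 ∧ ¬p1   [double negation]
E2: ¬p2 ∧ ¬(p0 ∧ (p0 ∨ p2) ∨ p0)
    = ¬p2 ∧ ¬(p0 ∨ p0)   [absorption]
    = ¬p2 ∧ ¬p0   [idempotence]
These differ: at p0=0, p1=1, p2=0, p3=0, E1 = 0 but E2 = 1.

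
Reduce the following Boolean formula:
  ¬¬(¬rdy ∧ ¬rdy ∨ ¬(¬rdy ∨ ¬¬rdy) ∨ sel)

¬¬(¬rdy ∧ ¬rdy ∨ ¬(¬rdy ∨ ¬¬rdy) ∨ sel)
= ¬rdy ∧ ¬rdy ∨ ¬(¬rdy ∨ ¬¬rdy) ∨ sel   [double negation]
= ¬rdy ∧ ¬rdy ∨ rdy ∧ ¬rdy ∨ sel   [De Morgan]
= ¬rdy ∨ sel   [distribution]

¬rdy ∨ sel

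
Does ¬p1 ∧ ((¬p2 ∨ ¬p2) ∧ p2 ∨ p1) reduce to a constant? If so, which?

yes, False

¬p1 ∧ ((¬p2 ∨ ¬p2) ∧ p2 ∨ p1)
= ¬p1 ∧ (¬p2 ∧ p2 ∨ p1)
= ¬p1 ∧ p1
= False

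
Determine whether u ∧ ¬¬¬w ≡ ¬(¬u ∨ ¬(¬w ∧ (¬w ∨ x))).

Yes

E1: u ∧ ¬¬¬w
    = u ∧ ¬w   [double negation]
E2: ¬(¬u ∨ ¬(¬w ∧ (¬w ∨ x)))
    = ¬(¬u ∨ ¬¬w)   [absorption]
    = u ∧ ¬w   [De Morgan]
Both reduce to u ∧ ¬w, so they are equivalent.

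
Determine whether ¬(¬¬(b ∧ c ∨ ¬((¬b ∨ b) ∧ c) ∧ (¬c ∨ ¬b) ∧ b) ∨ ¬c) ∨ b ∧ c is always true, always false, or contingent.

¬(¬¬(b ∧ c ∨ ¬((¬b ∨ b) ∧ c) ∧ (¬c ∨ ¬b) ∧ b) ∨ ¬c) ∨ b ∧ c
= ¬(¬¬(b ∧ c ∨ ¬c ∧ (¬c ∨ ¬b) ∧ b) ∨ ¬c) ∨ b ∧ c   [complement / identity]
= ¬(b ∧ c ∨ ¬c ∧ (¬c ∨ ¬b) ∧ b) ∧ c ∨ b ∧ c   [De Morgan]
= ¬(b ∧ c ∨ ¬c ∧ b) ∧ c ∨ b ∧ c   [absorption]
= ¬b ∧ c ∨ b ∧ c   [distribution]
= c   [distribution]
This depends on c, so it is not a constant.

contingent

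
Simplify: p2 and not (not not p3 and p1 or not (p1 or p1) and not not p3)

p2 and not p3

p2 and not (not not p3 and p1 or not (p1 or p1) and not not p3)
= p2 and not (not not p3 and p1 or not p1 and not not p3)   — idempotence
= p2 and not not not p3   — distribution
= p2 and not p3   — double negation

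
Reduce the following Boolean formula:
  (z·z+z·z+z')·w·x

w·x

(z·z+z·z+z')·w·x
= (z·z+z')·w·x   (idempotence)
= (z+z')·w·x   (idempotence)
= w·x   (complement / identity)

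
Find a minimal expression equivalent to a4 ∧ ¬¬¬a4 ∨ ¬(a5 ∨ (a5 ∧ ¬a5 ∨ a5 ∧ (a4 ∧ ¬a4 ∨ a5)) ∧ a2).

a4 ∧ ¬¬¬a4 ∨ ¬(a5 ∨ (a5 ∧ ¬a5 ∨ a5 ∧ (a4 ∧ ¬a4 ∨ a5)) ∧ a2)
= a4 ∧ ¬a4 ∨ ¬(a5 ∨ (a5 ∧ ¬a5 ∨ a5 ∧ (a4 ∧ ¬a4 ∨ a5)) ∧ a2)   (double negation)
= a4 ∧ ¬a4 ∨ ¬(a5 ∨ (a5 ∧ ¬a5 ∨ a5 ∧ a5) ∧ a2)   (complement / identity)
= a4 ∧ ¬a4 ∨ ¬(a5 ∨ a5 ∧ a2)   (distribution)
= ¬(a5 ∨ a5 ∧ a2)   (complement / identity)
= ¬a5   (absorption)

¬a5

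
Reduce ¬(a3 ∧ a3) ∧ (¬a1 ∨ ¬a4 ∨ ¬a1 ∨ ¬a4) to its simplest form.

¬(a3 ∧ a3) ∧ (¬a1 ∨ ¬a4 ∨ ¬a1 ∨ ¬a4)
= ¬a3 ∧ (¬a1 ∨ ¬a4 ∨ ¬a1 ∨ ¬a4)
= ¬a3 ∧ (¬a1 ∨ ¬a4)

¬a3 ∧ (¬a1 ∨ ¬a4)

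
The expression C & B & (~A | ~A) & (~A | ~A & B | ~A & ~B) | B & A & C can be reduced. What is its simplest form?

C & B & (~A | ~A) & (~A | ~A & B | ~A & ~B) | B & A & C
= C & B & (~A | ~A) & (~A | ~A) | B & A & C   — distribution
= (B & (~A | ~A) & (~A | ~A) | B & A) & C   — distribution
= (B & (~A | ~A) | B & A) & C   — idempotence
= (B & ~A | B & A) & C   — idempotence
= B & C   — distribution

B & C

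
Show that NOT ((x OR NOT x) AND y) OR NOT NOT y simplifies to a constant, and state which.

NOT ((x OR NOT x) AND y) OR NOT NOT y
= NOT ((x OR NOT x) AND y) OR y
= NOT y OR y
= TRUE

TRUE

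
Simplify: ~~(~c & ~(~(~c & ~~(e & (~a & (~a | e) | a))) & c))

~~(~c & ~(~(~c & ~~(e & (~a & (~a | e) | a))) & c))
= ~~(~c & ~(~(~c & ~~(e & (~a | a))) & c))   (absorption)
= ~~(~c & ~(~(~c & ~~e) & c))   (complement / identity)
= ~c & ~(~(~c & ~~e) & c)   (double negation)
= ~c & ~((c | ~e) & c)   (De Morgan)
= ~c & ~c   (absorption)
= ~c   (idempotence)

~c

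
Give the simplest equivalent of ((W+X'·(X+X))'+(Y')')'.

((W+X'·(X+X))'+(Y')')'
= ((W+X'·X)'+(Y')')'
= (W'+(Y')')'
= W·Y'

W·Y'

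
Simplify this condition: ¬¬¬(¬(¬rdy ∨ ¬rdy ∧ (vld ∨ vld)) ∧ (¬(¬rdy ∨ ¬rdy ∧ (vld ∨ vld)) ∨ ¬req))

¬¬¬(¬(¬rdy ∨ ¬rdy ∧ (vld ∨ vld)) ∧ (¬(¬rdy ∨ ¬rdy ∧ (vld ∨ vld)) ∨ ¬req))
= ¬(¬(¬rdy ∨ ¬rdy ∧ (vld ∨ vld)) ∧ (¬(¬rdy ∨ ¬rdy ∧ (vld ∨ vld)) ∨ ¬req))   [double negation]
= ¬¬(¬rdy ∨ ¬rdy ∧ (vld ∨ vld))   [absorption]
= ¬¬(¬rdy ∨ ¬rdy ∧ vld)   [idempotence]
= ¬rdy ∨ ¬rdy ∧ vld   [double negation]
= ¬rdy   [absorption]

¬rdy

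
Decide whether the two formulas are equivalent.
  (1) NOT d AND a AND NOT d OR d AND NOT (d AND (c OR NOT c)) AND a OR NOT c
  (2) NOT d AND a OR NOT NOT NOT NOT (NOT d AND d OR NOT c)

Yes

E1: NOT d AND a AND NOT d OR d AND NOT (d AND (c OR NOT c)) AND a OR NOT c
    = NOT d AND a AND NOT d OR d AND NOT d AND a OR NOT c   — complement / identity
    = NOT d AND a OR NOT c   — distribution
E2: NOT d AND a OR NOT NOT NOT NOT (NOT d AND d OR NOT c)
    = NOT d AND a OR NOT NOT NOT NOT NOT c   — complement / identity
    = NOT d AND a OR NOT NOT NOT c   — double negation
    = NOT d AND a OR NOT c   — double negation
Both reduce to NOT d AND a OR NOT c, so they are equivalent.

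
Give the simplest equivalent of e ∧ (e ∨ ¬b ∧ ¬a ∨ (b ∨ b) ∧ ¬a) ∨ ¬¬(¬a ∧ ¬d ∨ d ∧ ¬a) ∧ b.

e ∨ ¬a ∧ b

e ∧ (e ∨ ¬b ∧ ¬a ∨ (b ∨ b) ∧ ¬a) ∨ ¬¬(¬a ∧ ¬d ∨ d ∧ ¬a) ∧ b
= e ∧ (e ∨ ¬b ∧ ¬a ∨ (b ∨ b) ∧ ¬a) ∨ ¬¬¬a ∧ b   (distribution)
= e ∧ (e ∨ ¬b ∧ ¬a ∨ b ∧ ¬a) ∨ ¬¬¬a ∧ b   (idempotence)
= e ∧ (e ∨ ¬a) ∨ ¬¬¬a ∧ b   (distribution)
= e ∧ (e ∨ ¬a) ∨ ¬a ∧ b   (double negation)
= e ∨ ¬a ∧ b   (absorption)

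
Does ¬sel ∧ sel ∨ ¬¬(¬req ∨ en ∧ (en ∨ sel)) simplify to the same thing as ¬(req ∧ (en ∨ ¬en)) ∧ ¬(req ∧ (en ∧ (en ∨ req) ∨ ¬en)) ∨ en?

E1: ¬sel ∧ sel ∨ ¬¬(¬req ∨ en ∧ (en ∨ sel))
    = ¬sel ∧ sel ∨ ¬¬(¬req ∨ en)   (absorption)
    = ¬sel ∧ sel ∨ ¬req ∨ en   (double negation)
    = ¬req ∨ en   (complement / identity)
E2: ¬(req ∧ (en ∨ ¬en)) ∧ ¬(req ∧ (en ∧ (en ∨ req) ∨ ¬en)) ∨ en
    = ¬(req ∧ (en ∨ ¬en)) ∧ ¬(req ∧ (en ∨ ¬en)) ∨ en   (absorption)
    = ¬(req ∧ (en ∨ ¬en)) ∨ en   (idempotence)
    = ¬req ∨ en   (complement / identity)
Both reduce to ¬req ∨ en, so they are equivalent.

Yes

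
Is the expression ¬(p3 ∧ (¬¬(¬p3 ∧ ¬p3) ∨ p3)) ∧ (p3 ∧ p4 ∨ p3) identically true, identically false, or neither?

identically false

¬(p3 ∧ (¬¬(¬p3 ∧ ¬p3) ∨ p3)) ∧ (p3 ∧ p4 ∨ p3)
= ¬(p3 ∧ (¬¬¬p3 ∨ p3)) ∧ (p3 ∧ p4 ∨ p3)   (idempotence)
= ¬(p3 ∧ (¬¬¬p3 ∨ p3)) ∧ p3   (absorption)
= ¬(p3 ∧ (¬p3 ∨ p3)) ∧ p3   (double negation)
= ¬p3 ∧ p3   (complement / identity)
= False   (complement)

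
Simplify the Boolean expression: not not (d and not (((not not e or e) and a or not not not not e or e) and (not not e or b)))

not not (d and not (((not not e or e) and a or not not not not e or e) and (not not e or b)))
= not not (d and not (((not not e or e) and a or not not e or e) and (not not e or b)))   — double negation
= not not (d and not ((not not e or e) and (not not e or b)))   — absorption
= not not (d and not (not not e or e and b))   — distribution
= not not (d and not (e or e and b))   — double negation
= not not (d and not e)   — absorption
= d and not e   — double negation

d and not e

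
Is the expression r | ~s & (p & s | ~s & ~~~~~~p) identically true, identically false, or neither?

neither

r | ~s & (p & s | ~s & ~~~~~~p)
= r | ~s & (p & s | ~s & ~~~~p)
= r | ~s & (p & s | ~s & ~~p)
= r | ~s & (p & s | ~s & p)
= r | ~s & p
This depends on p, r, s, so it is not a constant.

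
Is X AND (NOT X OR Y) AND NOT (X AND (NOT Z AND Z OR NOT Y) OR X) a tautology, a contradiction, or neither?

contradiction

X AND (NOT X OR Y) AND NOT (X AND (NOT Z AND Z OR NOT Y) OR X)
= X AND (NOT X OR Y) AND NOT (X AND NOT Y OR X)   — complement / identity
= X AND (NOT X OR Y) AND NOT X   — absorption
= X AND NOT X   — absorption
= FALSE   — complement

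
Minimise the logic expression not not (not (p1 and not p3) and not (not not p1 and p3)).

not p1

not not (not (p1 and not p3) and not (not not p1 and p3))
= not not (not (p1 and not p3) and not (p1 and p3))
= not (p1 and not p3 or p1 and p3)
= not p1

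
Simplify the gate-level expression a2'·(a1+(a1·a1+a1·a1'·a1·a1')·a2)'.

a2'·(a1+(a1·a1+a1·a1'·a1·a1')·a2)'
= a2'·(a1+(a1·a1+a1·a1')·a2)'   (idempotence)
= a2'·(a1+a1·a2)'   (distribution)
= a2'·a1'   (absorption)

a2'·a1'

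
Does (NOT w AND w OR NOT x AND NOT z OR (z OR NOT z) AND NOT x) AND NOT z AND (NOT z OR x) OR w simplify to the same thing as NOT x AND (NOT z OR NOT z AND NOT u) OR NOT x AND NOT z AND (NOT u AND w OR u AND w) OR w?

E1: (NOT w AND w OR NOT x AND NOT z OR (z OR NOT z) AND NOT x) AND NOT z AND (NOT z OR x) OR w
    = (NOT w AND w OR NOT x AND NOT z OR (z OR NOT z) AND NOT x) AND NOT z OR w   [absorption]
    = (NOT w AND w OR NOT x AND NOT z OR NOT x) AND NOT z OR w   [complement / identity]
    = (NOT x AND NOT z OR NOT x) AND NOT z OR w   [complement / identity]
    = NOT x AND NOT z OR w   [absorption]
E2: NOT x AND (NOT z OR NOT z AND NOT u) OR NOT x AND NOT z AND (NOT u AND w OR u AND w) OR w
    = NOT x AND (NOT z OR NOT z AND NOT u) OR NOT x AND NOT z AND w OR w   [distribution]
    = NOT x AND NOT z OR NOT x AND NOT z AND w OR w   [absorption]
    = NOT x AND NOT z OR w   [absorption]
Both reduce to NOT x AND NOT z OR w, so they are equivalent.

Yes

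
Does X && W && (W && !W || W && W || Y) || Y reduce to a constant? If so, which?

X && W && (W && !W || W && W || Y) || Y
= X && W && (W || Y) || Y   [distribution]
= X && W || Y   [absorption]
This depends on W, X, Y, so it is not a constant.

no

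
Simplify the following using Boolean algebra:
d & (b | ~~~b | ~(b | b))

d & (b | ~~~b | ~(b | b))
= d & (b | ~~~b | ~b)   [idempotence]
= d & (b | ~b | ~b)   [double negation]
= d & (b | ~b)   [idempotence]
= d   [complement / identity]

d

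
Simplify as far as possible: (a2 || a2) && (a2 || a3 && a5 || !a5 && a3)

a2

(a2 || a2) && (a2 || a3 && a5 || !a5 && a3)
= (a2 || a2) && (a2 || a3)   — distribution
= a2 && a3 || a2   — distribution
= a2   — absorption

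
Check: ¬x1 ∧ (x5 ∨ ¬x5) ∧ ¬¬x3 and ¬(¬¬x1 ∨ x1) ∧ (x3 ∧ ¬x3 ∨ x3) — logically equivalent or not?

E1: ¬x1 ∧ (x5 ∨ ¬x5) ∧ ¬¬x3
    = ¬x1 ∧ ¬¬x3
    = ¬x1 ∧ x3
E2: ¬(¬¬x1 ∨ x1) ∧ (x3 ∧ ¬x3 ∨ x3)
    = ¬(¬¬x1 ∨ x1) ∧ x3
    = ¬(x1 ∨ x1) ∧ x3
    = ¬x1 ∧ x3
Both reduce to ¬x1 ∧ x3, so they are equivalent.

Yes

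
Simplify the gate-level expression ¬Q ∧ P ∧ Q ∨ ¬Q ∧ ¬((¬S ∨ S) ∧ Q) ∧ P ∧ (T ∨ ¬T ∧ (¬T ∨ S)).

¬Q ∧ P

¬Q ∧ P ∧ Q ∨ ¬Q ∧ ¬((¬S ∨ S) ∧ Q) ∧ P ∧ (T ∨ ¬T ∧ (¬T ∨ S))
= ¬Q ∧ P ∧ Q ∨ ¬Q ∧ ¬((¬S ∨ S) ∧ Q) ∧ P ∧ (T ∨ ¬T)   [absorption]
= ¬Q ∧ P ∧ Q ∨ ¬Q ∧ ¬((¬S ∨ S) ∧ Q) ∧ P   [complement / identity]
= ¬Q ∧ P ∧ Q ∨ ¬Q ∧ ¬Q ∧ P   [complement / identity]
= ¬Q ∧ P   [distribution]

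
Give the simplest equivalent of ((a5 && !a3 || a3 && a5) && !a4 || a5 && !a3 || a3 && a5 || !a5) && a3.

((a5 && !a3 || a3 && a5) && !a4 || a5 && !a3 || a3 && a5 || !a5) && a3
= (a5 && !a3 || a3 && a5 || !a5) && a3   [absorption]
= (a5 || !a5) && a3   [distribution]
= a3   [complement / identity]

a3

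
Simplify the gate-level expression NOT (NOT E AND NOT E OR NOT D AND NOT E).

E

NOT (NOT E AND NOT E OR NOT D AND NOT E)
= NOT (NOT E AND (NOT E OR NOT D))
= NOT NOT E
= E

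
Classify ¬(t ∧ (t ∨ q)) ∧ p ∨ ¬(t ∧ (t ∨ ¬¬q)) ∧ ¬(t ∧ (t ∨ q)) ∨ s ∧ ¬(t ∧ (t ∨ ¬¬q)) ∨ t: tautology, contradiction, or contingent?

tautology

¬(t ∧ (t ∨ q)) ∧ p ∨ ¬(t ∧ (t ∨ ¬¬q)) ∧ ¬(t ∧ (t ∨ q)) ∨ s ∧ ¬(t ∧ (t ∨ ¬¬q)) ∨ t
= ¬(t ∧ (t ∨ q)) ∧ p ∨ (¬(t ∧ (t ∨ q)) ∨ s) ∧ ¬(t ∧ (t ∨ ¬¬q)) ∨ t   — distribution
= ¬(t ∧ (t ∨ q)) ∧ p ∨ (¬(t ∧ (t ∨ q)) ∨ s) ∧ ¬(t ∧ (t ∨ q)) ∨ t   — double negation
= ¬(t ∧ (t ∨ q)) ∧ p ∨ ¬(t ∧ (t ∨ q)) ∨ t   — absorption
= ¬(t ∧ (t ∨ q)) ∨ t   — absorption
= ¬t ∨ t   — absorption
= True   — complement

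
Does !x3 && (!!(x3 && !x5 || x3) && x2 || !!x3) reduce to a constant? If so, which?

!x3 && (!!(x3 && !x5 || x3) && x2 || !!x3)
= !x3 && (!!x3 && x2 || !!x3)
= !x3 && !!x3
= !x3 && x3
= false

yes, False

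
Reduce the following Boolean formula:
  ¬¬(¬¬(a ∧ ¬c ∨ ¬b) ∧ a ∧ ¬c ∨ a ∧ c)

a

¬¬(¬¬(a ∧ ¬c ∨ ¬b) ∧ a ∧ ¬c ∨ a ∧ c)
= ¬¬((a ∧ ¬c ∨ ¬b) ∧ a ∧ ¬c ∨ a ∧ c)   — double negation
= (a ∧ ¬c ∨ ¬b) ∧ a ∧ ¬c ∨ a ∧ c   — double negation
= a ∧ ¬c ∨ a ∧ c   — absorption
= a   — distribution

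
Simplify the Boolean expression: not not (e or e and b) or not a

e or not a

not not (e or e and b) or not a
= not not e or not a   [absorption]
= e or not a   [double negation]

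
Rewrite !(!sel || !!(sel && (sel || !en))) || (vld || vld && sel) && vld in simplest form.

!(!sel || !!(sel && (sel || !en))) || (vld || vld && sel) && vld
= !(!sel || !!sel) || (vld || vld && sel) && vld
= sel && !sel || (vld || vld && sel) && vld
= sel && !sel || vld && vld
= vld && vld
= vld

vld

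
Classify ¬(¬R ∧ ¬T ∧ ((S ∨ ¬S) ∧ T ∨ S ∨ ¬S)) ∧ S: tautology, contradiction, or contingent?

¬(¬R ∧ ¬T ∧ ((S ∨ ¬S) ∧ T ∨ S ∨ ¬S)) ∧ S
= ¬(¬R ∧ ¬T ∧ (S ∨ ¬S)) ∧ S   (absorption)
= ¬(¬R ∧ ¬T) ∧ S   (complement / identity)
= (R ∨ T) ∧ S   (De Morgan)
This depends on R, S, T, so it is not a constant.

contingent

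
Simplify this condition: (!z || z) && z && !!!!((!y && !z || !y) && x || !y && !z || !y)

z && !y

(!z || z) && z && !!!!((!y && !z || !y) && x || !y && !z || !y)
= (!z || z) && z && !!!!(!y && !z || !y)   [absorption]
= (!z || z) && z && !!!!!y   [absorption]
= (!z || z) && z && !!!y   [double negation]
= z && !!!y   [complement / identity]
= z && !y   [double negation]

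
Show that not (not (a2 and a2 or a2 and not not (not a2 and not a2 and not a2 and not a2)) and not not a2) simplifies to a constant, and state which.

True

not (not (a2 and a2 or a2 and not not (not a2 and not a2 and not a2 and not a2)) and not not a2)
= not (not (a2 and a2 or a2 and not a2 and not a2 and not a2 and not a2) and not not a2)   (double negation)
= not (not (a2 and a2 or a2 and not a2 and not a2) and not not a2)   (idempotence)
= not (not (a2 and a2 or a2 and not a2) and not not a2)   (idempotence)
= a2 and a2 or a2 and not a2 or not a2   (De Morgan)
= a2 or not a2   (distribution)
= True   (complement)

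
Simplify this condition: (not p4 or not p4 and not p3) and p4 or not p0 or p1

not p0 or p1

(not p4 or not p4 and not p3) and p4 or not p0 or p1
= not p4 and p4 or not p0 or p1   (absorption)
= not p0 or p1   (complement / identity)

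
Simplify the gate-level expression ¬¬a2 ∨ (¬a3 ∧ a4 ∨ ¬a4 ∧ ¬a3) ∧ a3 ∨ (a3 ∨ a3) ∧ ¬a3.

a2

¬¬a2 ∨ (¬a3 ∧ a4 ∨ ¬a4 ∧ ¬a3) ∧ a3 ∨ (a3 ∨ a3) ∧ ¬a3
= a2 ∨ (¬a3 ∧ a4 ∨ ¬a4 ∧ ¬a3) ∧ a3 ∨ (a3 ∨ a3) ∧ ¬a3   [double negation]
= a2 ∨ (¬a3 ∧ a4 ∨ ¬a4 ∧ ¬a3) ∧ a3 ∨ a3 ∧ ¬a3   [idempotence]
= a2 ∨ ¬a3 ∧ a3 ∨ a3 ∧ ¬a3   [distribution]
= a2 ∨ a3 ∧ ¬a3   [complement / identity]
= a2   [complement / identity]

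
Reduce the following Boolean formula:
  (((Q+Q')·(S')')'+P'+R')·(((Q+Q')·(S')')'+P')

S'+P'

(((Q+Q')·(S')')'+P'+R')·(((Q+Q')·(S')')'+P')
= ((Q+Q')·(S')')'+P'   (absorption)
= ((Q+Q')·S)'+P'   (double negation)
= S'+P'   (complement / identity)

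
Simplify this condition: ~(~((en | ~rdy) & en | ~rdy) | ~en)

en

~(~((en | ~rdy) & en | ~rdy) | ~en)
= ((en | ~rdy) & en | ~rdy) & en
= (en | ~rdy) & en
= en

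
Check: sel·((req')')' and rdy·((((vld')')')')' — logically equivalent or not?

No

E1: sel·((req')')'
    = sel·req'   [double negation]
E2: rdy·((((vld')')')')'
    = rdy·((vld')')'   [double negation]
    = rdy·vld'   [double negation]
These differ: at rdy=0, req=0, sel=1, vld=0, E1 = 1 but E2 = 0.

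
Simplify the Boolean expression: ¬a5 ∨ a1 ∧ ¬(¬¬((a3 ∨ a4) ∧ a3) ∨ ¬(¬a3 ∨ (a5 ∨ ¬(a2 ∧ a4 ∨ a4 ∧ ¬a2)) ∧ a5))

¬a5 ∨ a1 ∧ ¬(¬¬((a3 ∨ a4) ∧ a3) ∨ ¬(¬a3 ∨ (a5 ∨ ¬(a2 ∧ a4 ∨ a4 ∧ ¬a2)) ∧ a5))
= ¬a5 ∨ a1 ∧ ¬(¬¬((a3 ∨ a4) ∧ a3) ∨ ¬(¬a3 ∨ (a5 ∨ ¬a4) ∧ a5))   [distribution]
= ¬a5 ∨ a1 ∧ ¬((a3 ∨ a4) ∧ a3) ∧ (¬a3 ∨ (a5 ∨ ¬a4) ∧ a5)   [De Morgan]
= ¬a5 ∨ a1 ∧ ¬a3 ∧ (¬a3 ∨ (a5 ∨ ¬a4) ∧ a5)   [absorption]
= ¬a5 ∨ a1 ∧ ¬a3 ∧ (¬a3 ∨ a5)   [absorption]
= ¬a5 ∨ a1 ∧ ¬a3   [absorption]

¬a5 ∨ a1 ∧ ¬a3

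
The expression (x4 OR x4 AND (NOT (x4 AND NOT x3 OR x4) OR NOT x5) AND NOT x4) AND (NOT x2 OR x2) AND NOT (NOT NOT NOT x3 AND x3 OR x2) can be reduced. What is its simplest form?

x4 AND NOT x2

(x4 OR x4 AND (NOT (x4 AND NOT x3 OR x4) OR NOT x5) AND NOT x4) AND (NOT x2 OR x2) AND NOT (NOT NOT NOT x3 AND x3 OR x2)
= (x4 OR x4 AND (NOT x4 OR NOT x5) AND NOT x4) AND (NOT x2 OR x2) AND NOT (NOT NOT NOT x3 AND x3 OR x2)   — absorption
= (x4 OR x4 AND (NOT x4 OR NOT x5) AND NOT x4) AND (NOT x2 OR x2) AND NOT (NOT x3 AND x3 OR x2)   — double negation
= (x4 OR x4 AND NOT x4) AND (NOT x2 OR x2) AND NOT (NOT x3 AND x3 OR x2)   — absorption
= (x4 OR x4 AND NOT x4) AND (NOT x2 OR x2) AND NOT x2   — complement / identity
= (x4 OR x4 AND NOT x4) AND NOT x2   — complement / identity
= x4 AND NOT x2   — complement / identity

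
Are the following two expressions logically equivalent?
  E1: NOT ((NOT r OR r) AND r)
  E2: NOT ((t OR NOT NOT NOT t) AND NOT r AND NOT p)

E1: NOT ((NOT r OR r) AND r)
    = NOT r   (complement / identity)
E2: NOT ((t OR NOT NOT NOT t) AND NOT r AND NOT p)
    = NOT ((t OR NOT t) AND NOT r AND NOT p)   (double negation)
    = NOT (NOT r AND NOT p)   (complement / identity)
    = r OR p   (De Morgan)
These differ: at p=0, r=1, t=0, E1 = 0 but E2 = 1.

No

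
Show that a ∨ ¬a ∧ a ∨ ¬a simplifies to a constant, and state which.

True

a ∨ ¬a ∧ a ∨ ¬a
= a ∨ ¬a   — complement / identity
= True   — complement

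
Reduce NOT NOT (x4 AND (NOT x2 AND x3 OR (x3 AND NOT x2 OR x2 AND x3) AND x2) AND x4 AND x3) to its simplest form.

x4 AND x3

NOT NOT (x4 AND (NOT x2 AND x3 OR (x3 AND NOT x2 OR x2 AND x3) AND x2) AND x4 AND x3)
= NOT NOT (x4 AND (NOT x2 AND x3 OR x3 AND x2) AND x4 AND x3)
= NOT NOT (x4 AND x3 AND x4 AND x3)
= x4 AND x3 AND x4 AND x3
= x4 AND x3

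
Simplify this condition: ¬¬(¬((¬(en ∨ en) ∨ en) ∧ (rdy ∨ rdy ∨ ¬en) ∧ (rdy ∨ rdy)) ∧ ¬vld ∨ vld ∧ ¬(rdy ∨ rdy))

¬rdy

¬¬(¬((¬(en ∨ en) ∨ en) ∧ (rdy ∨ rdy ∨ ¬en) ∧ (rdy ∨ rdy)) ∧ ¬vld ∨ vld ∧ ¬(rdy ∨ rdy))
= ¬¬(¬((¬en ∨ en) ∧ (rdy ∨ rdy ∨ ¬en) ∧ (rdy ∨ rdy)) ∧ ¬vld ∨ vld ∧ ¬(rdy ∨ rdy))   — idempotence
= ¬¬(¬((¬en ∨ en) ∧ (rdy ∨ rdy)) ∧ ¬vld ∨ vld ∧ ¬(rdy ∨ rdy))   — absorption
= ¬¬(¬(rdy ∨ rdy) ∧ ¬vld ∨ vld ∧ ¬(rdy ∨ rdy))   — complement / identity
= ¬¬¬(rdy ∨ rdy)   — distribution
= ¬(rdy ∨ rdy)   — double negation
= ¬rdy   — idempotence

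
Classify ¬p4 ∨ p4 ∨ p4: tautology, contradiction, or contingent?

tautology

¬p4 ∨ p4 ∨ p4
= ¬p4 ∨ p4   (idempotence)
= True   (complement)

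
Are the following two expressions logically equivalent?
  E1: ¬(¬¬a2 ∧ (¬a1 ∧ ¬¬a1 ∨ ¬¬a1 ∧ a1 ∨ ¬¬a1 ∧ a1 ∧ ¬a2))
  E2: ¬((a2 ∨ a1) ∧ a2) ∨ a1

No

E1: ¬(¬¬a2 ∧ (¬a1 ∧ ¬¬a1 ∨ ¬¬a1 ∧ a1 ∨ ¬¬a1 ∧ a1 ∧ ¬a2))
    = ¬(¬¬a2 ∧ (¬a1 ∧ ¬¬a1 ∨ ¬¬a1 ∧ a1))   (absorption)
    = ¬(¬¬a2 ∧ ¬¬a1)   (distribution)
    = ¬a2 ∨ ¬a1   (De Morgan)
E2: ¬((a2 ∨ a1) ∧ a2) ∨ a1
    = ¬a2 ∨ a1   (absorption)
These differ: at a1=1, a2=1, E1 = 0 but E2 = 1.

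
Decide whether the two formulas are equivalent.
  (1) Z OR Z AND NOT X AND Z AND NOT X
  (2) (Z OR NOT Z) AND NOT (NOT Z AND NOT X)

No

E1: Z OR Z AND NOT X AND Z AND NOT X
    = Z OR Z AND NOT X
    = Z
E2: (Z OR NOT Z) AND NOT (NOT Z AND NOT X)
    = (Z OR NOT Z) AND (Z OR X)
    = Z OR X
These differ: at X=1, Z=0, E1 = 0 but E2 = 1.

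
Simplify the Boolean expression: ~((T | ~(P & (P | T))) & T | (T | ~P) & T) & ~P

~((T | ~(P & (P | T))) & T | (T | ~P) & T) & ~P
= ~((T | ~P) & T | (T | ~P) & T) & ~P
= ~((T | ~P) & T) & ~P
= ~T & ~P

~T & ~P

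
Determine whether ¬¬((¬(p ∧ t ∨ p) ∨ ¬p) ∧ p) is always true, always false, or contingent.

¬¬((¬(p ∧ t ∨ p) ∨ ¬p) ∧ p)
= ¬¬((¬p ∨ ¬p) ∧ p)
= (¬p ∨ ¬p) ∧ p
= ¬p ∧ p
= False

always false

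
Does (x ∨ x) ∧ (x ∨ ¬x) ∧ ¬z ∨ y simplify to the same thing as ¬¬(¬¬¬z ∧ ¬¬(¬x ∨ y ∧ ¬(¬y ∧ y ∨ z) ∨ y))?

No

E1: (x ∨ x) ∧ (x ∨ ¬x) ∧ ¬z ∨ y
    = x ∧ (x ∨ ¬x) ∧ ¬z ∨ y   (idempotence)
    = x ∧ ¬z ∨ y   (complement / identity)
E2: ¬¬(¬¬¬z ∧ ¬¬(¬x ∨ y ∧ ¬(¬y ∧ y ∨ z) ∨ y))
    = ¬(¬¬z ∨ ¬(¬x ∨ y ∧ ¬(¬y ∧ y ∨ z) ∨ y))   (De Morgan)
    = ¬(¬¬z ∨ ¬(¬x ∨ y ∧ ¬z ∨ y))   (complement / identity)
    = ¬z ∧ (¬x ∨ y ∧ ¬z ∨ y)   (De Morgan)
    = ¬z ∧ (¬x ∨ y)   (absorption)
These differ: at x=0, y=1, z=1, E1 = 1 but E2 = 0.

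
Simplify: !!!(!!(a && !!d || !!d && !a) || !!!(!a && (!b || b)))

!d && !a

!!!(!!(a && !!d || !!d && !a) || !!!(!a && (!b || b)))
= !!(!(a && !!d || !!d && !a) && !!(!a && (!b || b)))
= !!(!(a && !!d || !!d && !a) && !a && (!b || b))
= !!(!!!d && !a && (!b || b))
= !!(!d && !a && (!b || b))
= !!(!d && !a)
= !d && !a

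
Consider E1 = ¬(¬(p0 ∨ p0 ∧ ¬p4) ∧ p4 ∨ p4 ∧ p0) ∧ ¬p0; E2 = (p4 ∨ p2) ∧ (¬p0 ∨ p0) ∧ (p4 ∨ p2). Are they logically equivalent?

E1: ¬(¬(p0 ∨ p0 ∧ ¬p4) ∧ p4 ∨ p4 ∧ p0) ∧ ¬p0
    = ¬(¬p0 ∧ p4 ∨ p4 ∧ p0) ∧ ¬p0
    = ¬p4 ∧ ¬p0
E2: (p4 ∨ p2) ∧ (¬p0 ∨ p0) ∧ (p4 ∨ p2)
    = (p4 ∨ p2) ∧ (p4 ∨ p2)
    = p4 ∨ p2
These differ: at p0=1, p2=0, p4=1, E1 = 0 but E2 = 1.

No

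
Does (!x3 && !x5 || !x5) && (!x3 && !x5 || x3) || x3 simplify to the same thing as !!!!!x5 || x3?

E1: (!x3 && !x5 || !x5) && (!x3 && !x5 || x3) || x3
    = !x5 && x3 || !x3 && !x5 || x3   (distribution)
    = !x5 || x3   (distribution)
E2: !!!!!x5 || x3
    = !!!x5 || x3   (double negation)
    = !x5 || x3   (double negation)
Both reduce to !x5 || x3, so they are equivalent.

Yes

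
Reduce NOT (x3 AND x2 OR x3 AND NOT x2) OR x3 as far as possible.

NOT (x3 AND x2 OR x3 AND NOT x2) OR x3
= NOT x3 OR x3
= TRUE

TRUE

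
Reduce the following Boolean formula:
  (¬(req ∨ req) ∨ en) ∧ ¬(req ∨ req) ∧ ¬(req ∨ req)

¬req

(¬(req ∨ req) ∨ en) ∧ ¬(req ∨ req) ∧ ¬(req ∨ req)
= (¬(req ∨ req) ∨ en) ∧ ¬(req ∨ req)   — idempotence
= ¬(req ∨ req)   — absorption
= ¬req   — idempotence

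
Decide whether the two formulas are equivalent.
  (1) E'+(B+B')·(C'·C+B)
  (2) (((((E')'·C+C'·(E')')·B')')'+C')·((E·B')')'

No

E1: E'+(B+B')·(C'·C+B)
    = E'+(B+B')·B   — complement / identity
    = E'+B   — complement / identity
E2: (((((E')'·C+C'·(E')')·B')')'+C')·((E·B')')'
    = ((((E')'·B')')'+C')·((E·B')')'   — distribution
    = (((E·B')')'+C')·((E·B')')'   — double negation
    = ((E·B')')'   — absorption
    = E·B'   — double negation
These differ: at B=1, C=0, E=0, E1 = 1 but E2 = 0.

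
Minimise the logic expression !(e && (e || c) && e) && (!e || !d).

!(e && (e || c) && e) && (!e || !d)
= !(e && e) && (!e || !d)   [absorption]
= !e && (!e || !d)   [idempotence]
= !e   [absorption]

!e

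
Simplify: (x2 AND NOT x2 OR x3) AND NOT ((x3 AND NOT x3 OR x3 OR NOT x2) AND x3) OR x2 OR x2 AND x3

x2

(x2 AND NOT x2 OR x3) AND NOT ((x3 AND NOT x3 OR x3 OR NOT x2) AND x3) OR x2 OR x2 AND x3
= (x2 AND NOT x2 OR x3) AND NOT ((x3 OR NOT x2) AND x3) OR x2 OR x2 AND x3   [complement / identity]
= x3 AND NOT ((x3 OR NOT x2) AND x3) OR x2 OR x2 AND x3   [complement / identity]
= x3 AND NOT x3 OR x2 OR x2 AND x3   [absorption]
= x3 AND NOT x3 OR x2   [absorption]
= x2   [complement / identity]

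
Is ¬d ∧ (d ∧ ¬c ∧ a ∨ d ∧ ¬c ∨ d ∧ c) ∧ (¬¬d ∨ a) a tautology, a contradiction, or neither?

¬d ∧ (d ∧ ¬c ∧ a ∨ d ∧ ¬c ∨ d ∧ c) ∧ (¬¬d ∨ a)
= ¬d ∧ (d ∧ ¬c ∧ a ∨ d ∧ ¬c ∨ d ∧ c) ∧ (d ∨ a)   — double negation
= ¬d ∧ (d ∧ ¬c ∨ d ∧ c) ∧ (d ∨ a)   — absorption
= ¬d ∧ d ∧ (d ∨ a)   — distribution
= ¬d ∧ d   — absorption
= False   — complement

contradiction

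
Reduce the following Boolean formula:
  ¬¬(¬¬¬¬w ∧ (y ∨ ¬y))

w

¬¬(¬¬¬¬w ∧ (y ∨ ¬y))
= ¬¬¬¬¬¬w   [complement / identity]
= ¬¬¬¬w   [double negation]
= ¬¬w   [double negation]
= w   [double negation]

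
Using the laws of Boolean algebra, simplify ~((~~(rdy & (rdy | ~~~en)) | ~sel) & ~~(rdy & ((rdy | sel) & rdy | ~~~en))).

~((~~(rdy & (rdy | ~~~en)) | ~sel) & ~~(rdy & ((rdy | sel) & rdy | ~~~en)))
= ~((~~(rdy & (rdy | ~~~en)) | ~sel) & ~~(rdy & (rdy | ~~~en)))   (absorption)
= ~~~(rdy & (rdy | ~~~en))   (absorption)
= ~(rdy & (rdy | ~~~en))   (double negation)
= ~(rdy & (rdy | ~en))   (double negation)
= ~rdy   (absorption)

~rdy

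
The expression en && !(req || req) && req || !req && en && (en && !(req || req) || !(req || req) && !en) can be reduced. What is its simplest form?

en && !(req || req) && req || !req && en && (en && !(req || req) || !(req || req) && !en)
= en && !(req || req) && req || !req && en && !(req || req)   (distribution)
= en && !(req || req)   (distribution)
= en && !req   (idempotence)

en && !req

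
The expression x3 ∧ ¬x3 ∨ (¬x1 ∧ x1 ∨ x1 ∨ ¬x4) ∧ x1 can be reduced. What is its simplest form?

x3 ∧ ¬x3 ∨ (¬x1 ∧ x1 ∨ x1 ∨ ¬x4) ∧ x1
= x3 ∧ ¬x3 ∨ (x1 ∨ ¬x4) ∧ x1   (complement / identity)
= (x1 ∨ ¬x4) ∧ x1   (complement / identity)
= x1   (absorption)

x1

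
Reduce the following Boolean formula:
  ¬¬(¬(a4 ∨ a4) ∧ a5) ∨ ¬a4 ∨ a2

¬¬(¬(a4 ∨ a4) ∧ a5) ∨ ¬a4 ∨ a2
= ¬(a4 ∨ a4) ∧ a5 ∨ ¬a4 ∨ a2
= ¬a4 ∧ a5 ∨ ¬a4 ∨ a2
= ¬a4 ∨ a2

¬a4 ∨ a2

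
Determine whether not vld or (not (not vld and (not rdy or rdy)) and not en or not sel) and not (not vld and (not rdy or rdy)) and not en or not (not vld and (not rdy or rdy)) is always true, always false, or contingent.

always true

not vld or (not (not vld and (not rdy or rdy)) and not en or not sel) and not (not vld and (not rdy or rdy)) and not en or not (not vld and (not rdy or rdy))
= not vld or not (not vld and (not rdy or rdy)) and not en or not (not vld and (not rdy or rdy))   — absorption
= not vld or not (not vld and (not rdy or rdy))   — absorption
= not vld or not not vld   — complement / identity
= not vld or vld   — double negation
= True   — complement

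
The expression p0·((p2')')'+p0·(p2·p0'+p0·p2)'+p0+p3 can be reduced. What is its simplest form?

p0+p3

p0·((p2')')'+p0·(p2·p0'+p0·p2)'+p0+p3
= p0·((p2')')'+p0·p2'+p0+p3   (distribution)
= p0·p2'+p0·p2'+p0+p3   (double negation)
= p0·p2'+p0+p3   (idempotence)
= p0+p3   (absorption)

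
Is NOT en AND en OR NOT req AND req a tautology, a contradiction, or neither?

NOT en AND en OR NOT req AND req
= NOT en AND en   — complement / identity
= FALSE   — complement

contradiction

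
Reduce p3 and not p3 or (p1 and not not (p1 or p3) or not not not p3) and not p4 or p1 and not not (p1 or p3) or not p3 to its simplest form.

p1 or not p3

p3 and not p3 or (p1 and not not (p1 or p3) or not not not p3) and not p4 or p1 and not not (p1 or p3) or not p3
= p3 and not p3 or (p1 and not not (p1 or p3) or not p3) and not p4 or p1 and not not (p1 or p3) or not p3
= p3 and not p3 or p1 and not not (p1 or p3) or not p3
= p3 and not p3 or p1 and (p1 or p3) or not p3
= p1 and (p1 or p3) or not p3
= p1 or not p3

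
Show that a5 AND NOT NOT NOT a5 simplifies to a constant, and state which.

FALSE

a5 AND NOT NOT NOT a5
= a5 AND NOT a5
= FALSE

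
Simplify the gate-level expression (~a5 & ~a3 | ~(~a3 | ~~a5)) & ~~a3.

~a5 & a3

(~a5 & ~a3 | ~(~a3 | ~~a5)) & ~~a3
= (~a5 & ~a3 | a3 & ~a5) & ~~a3
= (~a5 & ~a3 | a3 & ~a5) & a3
= ~a5 & a3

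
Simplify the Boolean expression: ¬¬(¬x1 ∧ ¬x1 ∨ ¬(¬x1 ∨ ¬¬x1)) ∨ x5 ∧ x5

¬x1 ∨ x5

¬¬(¬x1 ∧ ¬x1 ∨ ¬(¬x1 ∨ ¬¬x1)) ∨ x5 ∧ x5
= ¬¬(¬x1 ∧ ¬x1 ∨ x1 ∧ ¬x1) ∨ x5 ∧ x5   [De Morgan]
= ¬¬¬x1 ∨ x5 ∧ x5   [distribution]
= ¬¬¬x1 ∨ x5   [idempotence]
= ¬x1 ∨ x5   [double negation]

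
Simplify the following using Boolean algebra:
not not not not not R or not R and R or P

not not not not not R or not R and R or P
= not not not not not R or P
= not not not R or P
= not R or P

not R or P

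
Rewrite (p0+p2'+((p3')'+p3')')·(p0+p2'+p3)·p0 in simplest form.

(p0+p2'+((p3')'+p3')')·(p0+p2'+p3)·p0
= (p0+p2'+p3'·p3)·(p0+p2'+p3)·p0   (De Morgan)
= (p0+p2')·(p0+p2'+p3)·p0   (complement / identity)
= (p0+p2')·p0   (absorption)
= p0   (absorption)

p0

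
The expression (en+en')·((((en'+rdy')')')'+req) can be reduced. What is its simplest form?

(en+en')·((((en'+rdy')')')'+req)
= (((en'+rdy')')')'+req
= (en'+rdy')'+req
= en·rdy+req

en·rdy+req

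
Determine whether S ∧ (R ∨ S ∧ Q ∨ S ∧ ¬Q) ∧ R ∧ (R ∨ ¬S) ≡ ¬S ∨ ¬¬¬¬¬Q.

No

E1: S ∧ (R ∨ S ∧ Q ∨ S ∧ ¬Q) ∧ R ∧ (R ∨ ¬S)
    = S ∧ (R ∨ S) ∧ R ∧ (R ∨ ¬S)   — distribution
    = S ∧ (R ∨ S) ∧ R   — absorption
    = S ∧ R   — absorption
E2: ¬S ∨ ¬¬¬¬¬Q
    = ¬S ∨ ¬¬¬Q   — double negation
    = ¬S ∨ ¬Q   — double negation
These differ: at Q=0, R=0, S=0, E1 = 0 but E2 = 1.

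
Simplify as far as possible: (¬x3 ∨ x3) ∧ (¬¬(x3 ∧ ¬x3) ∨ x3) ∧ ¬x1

(¬x3 ∨ x3) ∧ (¬¬(x3 ∧ ¬x3) ∨ x3) ∧ ¬x1
= (¬¬(x3 ∧ ¬x3) ∨ x3) ∧ ¬x1   (complement / identity)
= (x3 ∧ ¬x3 ∨ x3) ∧ ¬x1   (double negation)
= x3 ∧ ¬x1   (complement / identity)

x3 ∧ ¬x1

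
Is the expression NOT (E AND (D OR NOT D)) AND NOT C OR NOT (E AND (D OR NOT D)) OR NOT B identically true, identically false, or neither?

neither

NOT (E AND (D OR NOT D)) AND NOT C OR NOT (E AND (D OR NOT D)) OR NOT B
= NOT (E AND (D OR NOT D)) OR NOT B   [absorption]
= NOT E OR NOT B   [complement / identity]
This depends on B, E, so it is not a constant.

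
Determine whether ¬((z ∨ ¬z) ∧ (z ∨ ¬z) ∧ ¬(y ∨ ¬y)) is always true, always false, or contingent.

¬((z ∨ ¬z) ∧ (z ∨ ¬z) ∧ ¬(y ∨ ¬y))
= ¬((z ∨ ¬z) ∧ ¬(y ∨ ¬y))   (idempotence)
= ¬¬(y ∨ ¬y)   (complement / identity)
= y ∨ ¬y   (double negation)
= True   (complement)

always true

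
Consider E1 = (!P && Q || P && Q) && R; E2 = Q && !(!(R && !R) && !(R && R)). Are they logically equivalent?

Yes

E1: (!P && Q || P && Q) && R
    = Q && R
E2: Q && !(!(R && !R) && !(R && R))
    = Q && (R && !R || R && R)
    = Q && R
Both reduce to Q && R, so they are equivalent.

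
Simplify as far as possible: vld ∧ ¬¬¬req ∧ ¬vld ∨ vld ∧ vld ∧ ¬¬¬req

vld ∧ ¬req

vld ∧ ¬¬¬req ∧ ¬vld ∨ vld ∧ vld ∧ ¬¬¬req
= vld ∧ ¬¬¬req   — distribution
= vld ∧ ¬req   — double negation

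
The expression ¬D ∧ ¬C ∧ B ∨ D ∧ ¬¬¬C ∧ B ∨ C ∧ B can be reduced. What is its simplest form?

¬D ∧ ¬C ∧ B ∨ D ∧ ¬¬¬C ∧ B ∨ C ∧ B
= ¬D ∧ ¬C ∧ B ∨ D ∧ ¬C ∧ B ∨ C ∧ B   — double negation
= ¬C ∧ B ∨ C ∧ B   — distribution
= B   — distribution

B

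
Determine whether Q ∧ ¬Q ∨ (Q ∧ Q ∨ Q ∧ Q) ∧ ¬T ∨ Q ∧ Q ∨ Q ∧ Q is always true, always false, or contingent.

Q ∧ ¬Q ∨ (Q ∧ Q ∨ Q ∧ Q) ∧ ¬T ∨ Q ∧ Q ∨ Q ∧ Q
= Q ∧ ¬Q ∨ Q ∧ Q ∨ Q ∧ Q   — absorption
= Q ∧ ¬Q ∨ Q ∧ Q   — idempotence
= Q   — distribution
This depends on Q, so it is not a constant.

contingent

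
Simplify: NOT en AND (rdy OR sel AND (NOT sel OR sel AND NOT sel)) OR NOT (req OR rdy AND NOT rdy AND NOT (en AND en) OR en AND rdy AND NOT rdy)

NOT en AND (rdy OR sel AND (NOT sel OR sel AND NOT sel)) OR NOT (req OR rdy AND NOT rdy AND NOT (en AND en) OR en AND rdy AND NOT rdy)
= NOT en AND (rdy OR sel AND (NOT sel OR sel AND NOT sel)) OR NOT (req OR rdy AND NOT rdy AND NOT en OR en AND rdy AND NOT rdy)   (idempotence)
= NOT en AND (rdy OR sel AND (NOT sel OR sel AND NOT sel)) OR NOT (req OR rdy AND NOT rdy)   (distribution)
= NOT en AND (rdy OR sel AND NOT sel) OR NOT (req OR rdy AND NOT rdy)   (complement / identity)
= NOT en AND (rdy OR sel AND NOT sel) OR NOT req   (complement / identity)
= NOT en AND rdy OR NOT req   (complement / identity)

NOT en AND rdy OR NOT req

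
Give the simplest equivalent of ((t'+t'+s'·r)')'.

t'+s'·r

((t'+t'+s'·r)')'
= ((t'+s'·r)')'   (idempotence)
= t'+s'·r   (double negation)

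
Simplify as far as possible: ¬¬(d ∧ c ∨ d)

¬¬(d ∧ c ∨ d)
= ¬¬d   — absorption
= d   — double negation

d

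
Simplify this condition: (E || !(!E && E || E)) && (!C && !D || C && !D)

!D

(E || !(!E && E || E)) && (!C && !D || C && !D)
= (E || !E) && (!C && !D || C && !D)   — complement / identity
= (E || !E) && !D   — distribution
= !D   — complement / identity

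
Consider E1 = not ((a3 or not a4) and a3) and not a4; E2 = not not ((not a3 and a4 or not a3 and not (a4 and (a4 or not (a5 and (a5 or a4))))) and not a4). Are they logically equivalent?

E1: not ((a3 or not a4) and a3) and not a4
    = not a3 and not a4   (absorption)
E2: not not ((not a3 and a4 or not a3 and not (a4 and (a4 or not (a5 and (a5 or a4))))) and not a4)
    = not not ((not a3 and a4 or not a3 and not (a4 and (a4 or not a5))) and not a4)   (absorption)
    = not not ((not a3 and a4 or not a3 and not a4) and not a4)   (absorption)
    = not not (not a3 and not a4)   (distribution)
    = not a3 and not a4   (double negation)
Both reduce to not a3 and not a4, so they are equivalent.

Yes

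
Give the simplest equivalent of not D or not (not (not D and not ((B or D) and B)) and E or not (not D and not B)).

not D or not (not (not D and not ((B or D) and B)) and E or not (not D and not B))
= not D or not (not (not D and not B) and E or not (not D and not B))
= not D or not not (not D and not B)
= not D or not D and not B
= not D

not D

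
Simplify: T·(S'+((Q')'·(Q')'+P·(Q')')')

T·(S'+((Q')'·(Q')'+P·(Q')')')
= T·(S'+((Q')'·((Q')'+P))')   [distribution]
= T·(S'+((Q')')')   [absorption]
= T·(S'+Q')   [double negation]

T·(S'+Q')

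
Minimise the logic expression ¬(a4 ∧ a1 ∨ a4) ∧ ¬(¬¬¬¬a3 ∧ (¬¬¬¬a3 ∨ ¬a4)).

¬(a4 ∧ a1 ∨ a4) ∧ ¬(¬¬¬¬a3 ∧ (¬¬¬¬a3 ∨ ¬a4))
= ¬(a4 ∧ a1 ∨ a4) ∧ ¬¬¬¬¬a3   (absorption)
= ¬a4 ∧ ¬¬¬¬¬a3   (absorption)
= ¬a4 ∧ ¬¬¬a3   (double negation)
= ¬a4 ∧ ¬a3   (double negation)

¬a4 ∧ ¬a3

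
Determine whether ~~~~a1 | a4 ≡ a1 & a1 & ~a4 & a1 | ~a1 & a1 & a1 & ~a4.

No

E1: ~~~~a1 | a4
    = ~~a1 | a4   [double negation]
    = a1 | a4   [double negation]
E2: a1 & a1 & ~a4 & a1 | ~a1 & a1 & a1 & ~a4
    = a1 & a1 & ~a4   [distribution]
    = a1 & ~a4   [idempotence]
These differ: at a1=0, a4=1, E1 = 1 but E2 = 0.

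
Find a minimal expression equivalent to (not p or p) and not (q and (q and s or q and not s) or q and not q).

not q

(not p or p) and not (q and (q and s or q and not s) or q and not q)
= (not p or p) and not (q and q or q and not q)   — distribution
= (not p or p) and not q   — distribution
= not q   — complement / identity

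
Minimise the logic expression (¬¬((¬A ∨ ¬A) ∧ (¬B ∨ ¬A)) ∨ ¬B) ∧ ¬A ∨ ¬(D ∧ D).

¬A ∨ ¬D

(¬¬((¬A ∨ ¬A) ∧ (¬B ∨ ¬A)) ∨ ¬B) ∧ ¬A ∨ ¬(D ∧ D)
= (¬¬(¬A ∧ ¬B ∨ ¬A) ∨ ¬B) ∧ ¬A ∨ ¬(D ∧ D)   (distribution)
= (¬A ∧ ¬B ∨ ¬A ∨ ¬B) ∧ ¬A ∨ ¬(D ∧ D)   (double negation)
= (¬A ∧ ¬B ∨ ¬A ∨ ¬B) ∧ ¬A ∨ ¬D   (idempotence)
= (¬A ∨ ¬B) ∧ ¬A ∨ ¬D   (absorption)
= ¬A ∨ ¬D   (absorption)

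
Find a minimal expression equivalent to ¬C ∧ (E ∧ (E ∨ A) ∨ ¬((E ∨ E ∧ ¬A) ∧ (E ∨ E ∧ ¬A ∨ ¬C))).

¬C ∧ (E ∧ (E ∨ A) ∨ ¬((E ∨ E ∧ ¬A) ∧ (E ∨ E ∧ ¬A ∨ ¬C)))
= ¬C ∧ (E ∧ (E ∨ A) ∨ ¬(E ∨ E ∧ ¬A))   — absorption
= ¬C ∧ (E ∨ ¬(E ∨ E ∧ ¬A))   — absorption
= ¬C ∧ (E ∨ ¬E)   — absorption
= ¬C   — complement / identity

¬C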